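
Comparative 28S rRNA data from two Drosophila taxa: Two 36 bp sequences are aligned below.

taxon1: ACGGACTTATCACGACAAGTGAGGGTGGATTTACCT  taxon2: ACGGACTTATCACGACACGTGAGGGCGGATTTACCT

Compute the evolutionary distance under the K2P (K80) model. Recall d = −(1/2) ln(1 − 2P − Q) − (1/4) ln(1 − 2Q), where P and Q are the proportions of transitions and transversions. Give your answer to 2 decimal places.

Of 36 sites, 1 differences are transitions and 1 are transversions, so P = 1/36 ≈ 0.027778 and Q = 1/36 ≈ 0.027778.
Under the Kimura two-parameter model, d = −½ ln(1 − 2P − Q) − ¼ ln(1 − 2Q).
1 − 2P − Q = 0.916666, giving −½ ln(0.916666) = 0.043506.
1 − 2Q = 0.944444, giving −¼ ln(0.944444) = 0.014290.
d = 0.043506 + 0.014290 = 0.057796.

0.06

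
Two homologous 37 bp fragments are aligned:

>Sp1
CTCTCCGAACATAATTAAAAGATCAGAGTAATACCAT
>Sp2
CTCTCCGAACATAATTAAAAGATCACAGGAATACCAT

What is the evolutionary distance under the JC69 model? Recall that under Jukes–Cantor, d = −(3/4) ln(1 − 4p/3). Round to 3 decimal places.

The sequences differ at 2 of 37 sites (26, 29), so p = 2/37 ≈ 0.054054.
d = −(3/4) ln(1 − 4p/3) = −0.75 ln(1 − 0.072072) = −0.75 ln(0.927928)
  = −0.75 × (-0.074801) = 0.056101 substitutions/site.

0.056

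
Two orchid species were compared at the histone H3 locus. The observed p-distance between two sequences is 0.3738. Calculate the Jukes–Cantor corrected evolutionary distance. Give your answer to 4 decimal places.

0.5175

d = −(3/4) ln(1 − 4p/3) = −0.75 ln(1 − 0.4984) = −0.75 ln(0.5016)
  = −0.75 × (-0.689952) = 0.517464 substitutions/site.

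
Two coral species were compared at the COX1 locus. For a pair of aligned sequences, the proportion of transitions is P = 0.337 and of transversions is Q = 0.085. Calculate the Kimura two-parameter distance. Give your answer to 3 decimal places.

0.758

Under the Kimura two-parameter model, d = −½ ln(1 − 2P − Q) − ¼ ln(1 − 2Q).
1 − 2P − Q = 0.241, giving −½ ln(0.241) = 0.711479.
1 − 2Q = 0.83, giving −¼ ln(0.83) = 0.046582.
d = 0.711479 + 0.046582 = 0.758061.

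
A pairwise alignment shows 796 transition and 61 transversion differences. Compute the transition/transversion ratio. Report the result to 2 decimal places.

R = 796/61 = 13.049180… ≈ 13.05 (to 2 d.p.).

13.05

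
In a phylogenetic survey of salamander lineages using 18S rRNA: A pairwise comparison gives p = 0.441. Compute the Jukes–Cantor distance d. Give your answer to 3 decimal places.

0.665

d = −(3/4) ln(1 − 4p/3) = −0.75 ln(1 − 0.588) = −0.75 ln(0.412)
  = −0.75 × (-0.886732) = 0.665049 substitutions/site.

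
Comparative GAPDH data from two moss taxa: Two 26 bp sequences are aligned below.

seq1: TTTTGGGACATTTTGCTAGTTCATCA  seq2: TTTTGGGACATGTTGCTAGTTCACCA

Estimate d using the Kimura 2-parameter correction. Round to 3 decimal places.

Of 26 sites, 1 differences are transitions and 1 are transversions, so P = 1/26 ≈ 0.038462 and Q = 1/26 ≈ 0.038462.
Under the Kimura two-parameter model, d = −½ ln(1 − 2P − Q) − ¼ ln(1 − 2Q).
1 − 2P − Q = 0.884614, giving −½ ln(0.884614) = 0.061302.
1 − 2Q = 0.923076, giving −¼ ln(0.923076) = 0.020011.
d = 0.061302 + 0.020011 = 0.081313.

0.081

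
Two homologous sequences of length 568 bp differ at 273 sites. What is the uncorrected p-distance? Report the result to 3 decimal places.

0.481

p = 273/568 = 0.480633… ≈ 0.481 (to 3 d.p.).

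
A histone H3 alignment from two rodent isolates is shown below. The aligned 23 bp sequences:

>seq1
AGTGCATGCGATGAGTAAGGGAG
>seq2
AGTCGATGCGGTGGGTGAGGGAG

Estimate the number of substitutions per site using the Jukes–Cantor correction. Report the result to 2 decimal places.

The sequences differ at 5 of 23 sites (4, 5, 11, 14, 17), so p = 5/23 ≈ 0.217391.
d = −(3/4) ln(1 − 4p/3) = −0.75 ln(1 − 0.289855) = −0.75 ln(0.710145)
  = −0.75 × (-0.342286) = 0.256715 substitutions/site.

0.26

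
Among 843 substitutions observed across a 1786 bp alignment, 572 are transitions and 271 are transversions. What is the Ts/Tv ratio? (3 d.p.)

2.111

R = 572/271 = 2.110701… ≈ 2.111 (to 3 d.p.).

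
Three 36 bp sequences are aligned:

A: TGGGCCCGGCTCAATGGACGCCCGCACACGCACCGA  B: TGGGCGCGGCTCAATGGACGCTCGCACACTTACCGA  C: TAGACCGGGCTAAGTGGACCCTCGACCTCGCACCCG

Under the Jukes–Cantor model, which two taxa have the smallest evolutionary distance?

A–B: 4/36 differ, p = 0.111, d = 0.120.
A–C: 12/36 differ, p = 0.333, d = 0.441.
B–C: 14/36 differ, p = 0.389, d = 0.548.
The smallest distance is between A and B.

A and B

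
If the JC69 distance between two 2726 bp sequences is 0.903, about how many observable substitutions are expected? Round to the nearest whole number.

Invert JC69: p = (3/4)(1 − e^(−4d/3)) = 0.75 × (1 − e^(-1.204)) = 0.75 × (1 − 0.299992) = 0.525006.
Expected differing sites = pL ≈ 0.525006 × 2726 = 1431.166356 ≈ 1431.

1431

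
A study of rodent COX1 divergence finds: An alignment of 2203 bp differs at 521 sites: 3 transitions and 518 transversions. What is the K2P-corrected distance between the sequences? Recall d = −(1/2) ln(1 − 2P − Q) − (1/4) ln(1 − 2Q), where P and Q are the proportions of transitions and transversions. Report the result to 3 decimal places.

0.295

P = 3/2203 ≈ 0.001362 and Q = 518/2203 ≈ 0.235134.
Under the Kimura two-parameter model, d = −½ ln(1 − 2P − Q) − ¼ ln(1 − 2Q).
1 − 2P − Q = 0.762142, giving −½ ln(0.762142) = 0.135811.
1 − 2Q = 0.529732, giving −¼ ln(0.529732) = 0.158846.
d = 0.135811 + 0.158846 = 0.294657.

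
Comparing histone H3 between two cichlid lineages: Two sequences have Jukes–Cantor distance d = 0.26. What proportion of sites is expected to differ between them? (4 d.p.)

0.2197

p = (3/4)(1 − e^(−4d/3)) = 0.75 × (1 − e^(-0.346667)) = 0.75 × (1 − 0.707041) = 0.219719.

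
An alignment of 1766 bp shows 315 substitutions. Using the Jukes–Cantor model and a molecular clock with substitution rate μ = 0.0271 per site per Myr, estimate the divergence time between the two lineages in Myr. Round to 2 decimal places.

p = 315/1766 ≈ 0.178369.
d = −(3/4) ln(1 − 4p/3) = −0.75 ln(1 − 0.237825) = −0.75 ln(0.762175)
  = −0.75 × (-0.271579) = 0.203684 substitutions/site.
Under a molecular clock d = 2μt, so t = d/(2μ) = 0.203684 / (2 × 0.0271) = 3.76 Myr.

3.76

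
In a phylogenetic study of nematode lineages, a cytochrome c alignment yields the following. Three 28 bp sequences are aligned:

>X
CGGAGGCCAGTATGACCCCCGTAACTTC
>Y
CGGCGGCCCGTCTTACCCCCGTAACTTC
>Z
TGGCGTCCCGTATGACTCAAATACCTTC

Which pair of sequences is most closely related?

X–Y: 4/28 differ, p = 0.143, d = 0.158.
X–Z: 9/28 differ, p = 0.321, d = 0.420.
Y–Z: 9/28 differ, p = 0.321, d = 0.420.
The smallest distance is between X and Y.

X and Y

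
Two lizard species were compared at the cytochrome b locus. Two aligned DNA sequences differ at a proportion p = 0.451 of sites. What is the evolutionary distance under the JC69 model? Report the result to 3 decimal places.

d = −(3/4) ln(1 − 4p/3) = −0.75 ln(1 − 0.601333) = −0.75 ln(0.398667)
  = −0.75 × (-0.919629) = 0.689722 substitutions/site.

0.690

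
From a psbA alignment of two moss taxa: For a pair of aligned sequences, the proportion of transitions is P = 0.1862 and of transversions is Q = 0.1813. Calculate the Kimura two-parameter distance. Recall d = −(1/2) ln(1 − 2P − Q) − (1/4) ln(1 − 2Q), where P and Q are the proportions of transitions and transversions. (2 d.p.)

Under the Kimura two-parameter model, d = −½ ln(1 − 2P − Q) − ¼ ln(1 − 2Q).
1 − 2P − Q = 0.4463, giving −½ ln(0.4463) = 0.403382.
1 − 2Q = 0.6374, giving −¼ ln(0.6374) = 0.112589.
d = 0.403382 + 0.112589 = 0.515971.

0.52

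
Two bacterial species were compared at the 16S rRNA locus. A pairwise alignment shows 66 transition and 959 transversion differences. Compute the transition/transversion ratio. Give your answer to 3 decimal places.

0.069

R = 66/959 = 0.068821… ≈ 0.069 (to 3 d.p.).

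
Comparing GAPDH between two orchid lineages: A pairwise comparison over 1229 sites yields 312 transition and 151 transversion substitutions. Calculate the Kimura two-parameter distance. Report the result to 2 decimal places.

0.57

P = 312/1229 ≈ 0.253865 and Q = 151/1229 ≈ 0.122864.
Under the Kimura two-parameter model, d = −½ ln(1 − 2P − Q) − ¼ ln(1 − 2Q).
1 − 2P − Q = 0.369406, giving −½ ln(0.369406) = 0.497929.
1 − 2Q = 0.754272, giving −¼ ln(0.754272) = 0.070501.
d = 0.497929 + 0.070501 = 0.568430.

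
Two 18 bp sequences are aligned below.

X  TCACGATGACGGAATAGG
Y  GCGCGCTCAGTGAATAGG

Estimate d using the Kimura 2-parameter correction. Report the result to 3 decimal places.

0.449

Of 18 sites, 1 differences are transitions and 5 are transversions, so P = 1/18 ≈ 0.055556 and Q = 5/18 ≈ 0.277778.
Under the Kimura two-parameter model, d = −½ ln(1 − 2P − Q) − ¼ ln(1 − 2Q).
1 − 2P − Q = 0.61111, giving −½ ln(0.61111) = 0.246239.
1 − 2Q = 0.444444, giving −¼ ln(0.444444) = 0.202733.
d = 0.246239 + 0.202733 = 0.448972.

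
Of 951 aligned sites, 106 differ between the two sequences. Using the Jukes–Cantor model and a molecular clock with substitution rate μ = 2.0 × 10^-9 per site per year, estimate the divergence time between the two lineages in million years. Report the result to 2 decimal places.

30.17

p = 106/951 ≈ 0.111462.
d = −(3/4) ln(1 − 4p/3) = −0.75 ln(1 − 0.148616) = −0.75 ln(0.851384)
  = −0.75 × (-0.160892) = 0.120669 substitutions/site.
Under a molecular clock d = 2μt, so t = d/(2μ) = 0.120669 / (2 × 2.0 × 10^-9) = 30.17 million years.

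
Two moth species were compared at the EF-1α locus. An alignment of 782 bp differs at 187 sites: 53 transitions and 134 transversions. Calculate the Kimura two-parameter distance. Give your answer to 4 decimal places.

P = 53/782 ≈ 0.067775 and Q = 134/782 ≈ 0.171355.
Under the Kimura two-parameter model, d = −½ ln(1 − 2P − Q) − ¼ ln(1 − 2Q).
1 − 2P − Q = 0.693095, giving −½ ln(0.693095) = 0.183294.
1 − 2Q = 0.65729, giving −¼ ln(0.65729) = 0.104907.
d = 0.183294 + 0.104907 = 0.288201.

0.2882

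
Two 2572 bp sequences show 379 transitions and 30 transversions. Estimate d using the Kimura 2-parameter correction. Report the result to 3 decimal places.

P = 379/2572 ≈ 0.147356 and Q = 30/2572 ≈ 0.011664.
Under the Kimura two-parameter model, d = −½ ln(1 − 2P − Q) − ¼ ln(1 − 2Q).
1 − 2P − Q = 0.693624, giving −½ ln(0.693624) = 0.182913.
1 − 2Q = 0.976672, giving −¼ ln(0.976672) = 0.005901.
d = 0.182913 + 0.005901 = 0.188814.

0.189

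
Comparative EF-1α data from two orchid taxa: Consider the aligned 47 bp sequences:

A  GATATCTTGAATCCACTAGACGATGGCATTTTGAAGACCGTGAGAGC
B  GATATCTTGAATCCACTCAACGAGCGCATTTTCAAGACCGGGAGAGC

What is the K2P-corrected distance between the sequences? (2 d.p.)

Of 47 sites, 1 differences are transitions and 5 are transversions, so P = 1/47 ≈ 0.021277 and Q = 5/47 ≈ 0.106383.
Under the Kimura two-parameter model, d = −½ ln(1 − 2P − Q) − ¼ ln(1 − 2Q).
1 − 2P − Q = 0.851063, giving −½ ln(0.851063) = 0.080635.
1 − 2Q = 0.787234, giving −¼ ln(0.787234) = 0.059807.
d = 0.080635 + 0.059807 = 0.140442.

0.14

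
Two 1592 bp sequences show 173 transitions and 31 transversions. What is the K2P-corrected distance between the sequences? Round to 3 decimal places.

P = 173/1592 ≈ 0.108668 and Q = 31/1592 ≈ 0.019472.
Under the Kimura two-parameter model, d = −½ ln(1 − 2P − Q) − ¼ ln(1 − 2Q).
1 − 2P − Q = 0.763192, giving −½ ln(0.763192) = 0.135123.
1 − 2Q = 0.961056, giving −¼ ln(0.961056) = 0.009931.
d = 0.135123 + 0.009931 = 0.145054.

0.145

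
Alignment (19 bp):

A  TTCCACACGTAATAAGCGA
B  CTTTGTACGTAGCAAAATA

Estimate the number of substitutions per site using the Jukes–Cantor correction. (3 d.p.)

0.907

The sequences differ at 10 of 19 sites (1, 3, 4, 5, 6, 12, 13, 16, 17, 18), so p = 10/19 ≈ 0.526316.
d = −(3/4) ln(1 − 4p/3) = −0.75 ln(1 − 0.701755) = −0.75 ln(0.298245)
  = −0.75 × (-1.209840) = 0.907380 substitutions/site.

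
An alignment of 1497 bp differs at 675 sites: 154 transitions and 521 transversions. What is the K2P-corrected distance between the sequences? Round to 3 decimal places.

0.701

P = 154/1497 ≈ 0.102872 and Q = 521/1497 ≈ 0.348029.
Under the Kimura two-parameter model, d = −½ ln(1 − 2P − Q) − ¼ ln(1 − 2Q).
1 − 2P − Q = 0.446227, giving −½ ln(0.446227) = 0.403464.
1 − 2Q = 0.303942, giving −¼ ln(0.303942) = 0.297730.
d = 0.403464 + 0.297730 = 0.701194.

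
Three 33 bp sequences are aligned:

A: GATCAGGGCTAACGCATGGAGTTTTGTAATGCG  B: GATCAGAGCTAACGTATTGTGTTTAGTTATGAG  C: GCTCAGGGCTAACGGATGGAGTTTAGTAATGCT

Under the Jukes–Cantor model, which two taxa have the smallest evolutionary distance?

A and C

A–B: 7/33 differ, p = 0.212, d = 0.249.
A–C: 4/33 differ, p = 0.121, d = 0.132.
B–C: 8/33 differ, p = 0.242, d = 0.293.
The smallest distance is between A and C.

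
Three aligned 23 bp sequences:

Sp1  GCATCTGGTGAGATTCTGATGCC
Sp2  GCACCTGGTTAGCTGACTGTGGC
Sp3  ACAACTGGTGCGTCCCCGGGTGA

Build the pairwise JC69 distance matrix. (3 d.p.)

d(Sp1,Sp2) = 0.553, d(Sp1,Sp3) = 0.892, d(Sp2,Sp3) = 0.892

Sp1–Sp2: 9/23 sites differ → p ≈ 0.391304, d = −0.75 ln(1 − 0.521739) = 0.553199 ≈ 0.553.
Sp1–Sp3: 12/23 sites differ → p ≈ 0.521739, d = −0.75 ln(1 − 0.695652) = 0.892188 ≈ 0.892.
Sp2–Sp3: 12/23 sites differ → p ≈ 0.521739, d = −0.75 ln(1 − 0.695652) = 0.892188 ≈ 0.892.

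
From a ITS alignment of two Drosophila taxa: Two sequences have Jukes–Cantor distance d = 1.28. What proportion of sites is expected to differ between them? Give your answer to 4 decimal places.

p = (3/4)(1 − e^(−4d/3)) = 0.75 × (1 − e^(-1.706667)) = 0.75 × (1 − 0.181470) = 0.613898.

0.6139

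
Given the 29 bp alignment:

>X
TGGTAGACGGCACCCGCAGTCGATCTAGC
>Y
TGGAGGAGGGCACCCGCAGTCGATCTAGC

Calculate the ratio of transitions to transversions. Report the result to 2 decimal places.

Transitions are A↔G and C↔T; transversions are all other mismatches.
Transitions: 1. Transversions: 2.
R = 1/2 = 0.50.

0.50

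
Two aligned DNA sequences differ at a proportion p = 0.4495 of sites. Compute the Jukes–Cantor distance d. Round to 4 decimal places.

d = −(3/4) ln(1 − 4p/3) = −0.75 ln(1 − 0.599333) = −0.75 ln(0.400667)
  = −0.75 × (-0.914625) = 0.685969 substitutions/site.

0.6860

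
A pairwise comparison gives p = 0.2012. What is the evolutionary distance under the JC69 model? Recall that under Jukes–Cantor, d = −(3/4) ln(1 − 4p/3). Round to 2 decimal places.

0.23

d = −(3/4) ln(1 − 4p/3) = −0.75 ln(1 − 0.268267) = −0.75 ln(0.731733)
  = −0.75 × (-0.312340) = 0.234255 substitutions/site.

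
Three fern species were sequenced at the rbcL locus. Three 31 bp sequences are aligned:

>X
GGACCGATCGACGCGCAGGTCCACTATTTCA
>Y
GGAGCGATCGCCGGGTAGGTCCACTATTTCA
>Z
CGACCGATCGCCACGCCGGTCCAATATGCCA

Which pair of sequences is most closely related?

X–Y: 4/31 differ, p = 0.129, d = 0.142.
X–Z: 7/31 differ, p = 0.226, d = 0.269.
Y–Z: 9/31 differ, p = 0.290, d = 0.367.
The smallest distance is between X and Y.

X and Y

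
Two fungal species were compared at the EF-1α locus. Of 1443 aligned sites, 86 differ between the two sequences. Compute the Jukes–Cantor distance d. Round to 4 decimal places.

p = 86/1443 ≈ 0.059598.
d = −(3/4) ln(1 − 4p/3) = −0.75 ln(1 − 0.079464) = −0.75 ln(0.920536)
  = −0.75 × (-0.082799) = 0.062099 substitutions/site.

0.0621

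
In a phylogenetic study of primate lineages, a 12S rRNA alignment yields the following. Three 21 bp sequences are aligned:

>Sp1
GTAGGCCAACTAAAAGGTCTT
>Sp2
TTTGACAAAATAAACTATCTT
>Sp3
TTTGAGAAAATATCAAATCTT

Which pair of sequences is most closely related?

Sp1–Sp2: 8/21 differ, p = 0.381, d = 0.532.
Sp1–Sp3: 10/21 differ, p = 0.476, d = 0.756.
Sp2–Sp3: 5/21 differ, p = 0.238, d = 0.286.
The smallest distance is between Sp2 and Sp3.

Sp2 and Sp3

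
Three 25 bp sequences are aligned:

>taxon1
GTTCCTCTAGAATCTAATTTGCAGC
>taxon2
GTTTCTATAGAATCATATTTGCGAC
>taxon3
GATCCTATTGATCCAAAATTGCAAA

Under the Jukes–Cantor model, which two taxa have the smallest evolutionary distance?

taxon1 and taxon2

taxon1–taxon2: 6/25 differ, p = 0.240, d = 0.289.
taxon1–taxon3: 9/25 differ, p = 0.360, d = 0.490.
taxon2–taxon3: 9/25 differ, p = 0.360, d = 0.490.
The smallest distance is between taxon1 and taxon2.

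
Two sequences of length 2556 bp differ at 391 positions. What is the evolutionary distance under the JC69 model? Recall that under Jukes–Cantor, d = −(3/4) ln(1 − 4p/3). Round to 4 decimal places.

0.1711

p = 391/2556 ≈ 0.152973.
d = −(3/4) ln(1 − 4p/3) = −0.75 ln(1 − 0.203964) = −0.75 ln(0.796036)
  = −0.75 × (-0.228111) = 0.171083 substitutions/site.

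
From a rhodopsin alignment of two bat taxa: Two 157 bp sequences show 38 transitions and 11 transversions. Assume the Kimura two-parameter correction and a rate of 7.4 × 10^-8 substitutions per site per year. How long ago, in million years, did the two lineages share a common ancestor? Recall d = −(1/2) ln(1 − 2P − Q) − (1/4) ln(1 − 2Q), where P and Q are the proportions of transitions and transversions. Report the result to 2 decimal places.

2.98

P = 38/157 ≈ 0.242038 and Q = 11/157 ≈ 0.070064.
Under the Kimura two-parameter model, d = −½ ln(1 − 2P − Q) − ¼ ln(1 − 2Q).
1 − 2P − Q = 0.44586, giving −½ ln(0.44586) = 0.403875.
1 − 2Q = 0.859872, giving −¼ ln(0.859872) = 0.037743.
d = 0.403875 + 0.037743 = 0.441618.
Under a molecular clock d = 2μt, so t = d/(2μ) = 0.441618 / (2 × 7.4 × 10^-8) = 2.98 million years.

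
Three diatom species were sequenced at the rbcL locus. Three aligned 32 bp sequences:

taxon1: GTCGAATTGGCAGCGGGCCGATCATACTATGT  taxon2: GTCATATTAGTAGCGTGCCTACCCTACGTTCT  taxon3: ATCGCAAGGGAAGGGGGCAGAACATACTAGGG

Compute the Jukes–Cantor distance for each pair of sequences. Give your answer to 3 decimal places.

d(taxon1,taxon2) = 0.460, d(taxon1,taxon3) = 0.404, d(taxon2,taxon3) = 1.040

taxon1–taxon2: 11/32 sites differ → p = 0.34375, d = −0.75 ln(1 − 0.458333) = 0.459828 ≈ 0.460.
taxon1–taxon3: 10/32 sites differ → p = 0.3125, d = −0.75 ln(1 − 0.416667) = 0.404248 ≈ 0.404.
taxon2–taxon3: 18/32 sites differ → p = 0.5625, d = −0.75 ln(1 − 0.75) = 1.039721 ≈ 1.040.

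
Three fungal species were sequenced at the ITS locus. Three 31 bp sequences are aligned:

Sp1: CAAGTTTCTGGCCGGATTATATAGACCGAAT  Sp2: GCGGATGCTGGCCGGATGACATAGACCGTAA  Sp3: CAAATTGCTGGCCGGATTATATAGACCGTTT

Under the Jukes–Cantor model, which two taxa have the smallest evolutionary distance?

Sp1 and Sp3

Sp1–Sp2: 9/31 differ, p = 0.290, d = 0.367.
Sp1–Sp3: 4/31 differ, p = 0.129, d = 0.142.
Sp2–Sp3: 9/31 differ, p = 0.290, d = 0.367.
The smallest distance is between Sp1 and Sp3.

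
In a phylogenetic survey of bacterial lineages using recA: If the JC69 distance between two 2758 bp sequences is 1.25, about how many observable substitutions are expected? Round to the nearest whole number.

1678

Invert JC69: p = (3/4)(1 − e^(−4d/3)) = 0.75 × (1 − e^(-1.666667)) = 0.75 × (1 − 0.188876) = 0.608343.
Expected differing sites = pL ≈ 0.608343 × 2758 = 1677.809994 ≈ 1678.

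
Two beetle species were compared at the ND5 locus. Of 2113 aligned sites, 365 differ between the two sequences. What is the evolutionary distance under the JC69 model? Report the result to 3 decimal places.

0.196

p = 365/2113 ≈ 0.17274.
d = −(3/4) ln(1 − 4p/3) = −0.75 ln(1 − 0.23032) = −0.75 ln(0.76968)
  = −0.75 × (-0.261780) = 0.196335 substitutions/site.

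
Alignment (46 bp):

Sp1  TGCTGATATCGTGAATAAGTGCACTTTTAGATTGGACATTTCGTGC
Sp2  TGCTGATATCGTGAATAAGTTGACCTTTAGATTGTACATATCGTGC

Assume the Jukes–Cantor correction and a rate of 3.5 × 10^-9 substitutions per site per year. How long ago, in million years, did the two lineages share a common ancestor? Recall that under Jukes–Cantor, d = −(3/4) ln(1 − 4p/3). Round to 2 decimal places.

The sequences differ at 5 of 46 sites (21, 22, 25, 35, 40), so p = 5/46 ≈ 0.108696.
d = −(3/4) ln(1 − 4p/3) = −0.75 ln(1 − 0.144928) = −0.75 ln(0.855072)
  = −0.75 × (-0.156570) = 0.117428 substitutions/site.
Under a molecular clock d = 2μt, so t = d/(2μ) = 0.117428 / (2 × 3.5 × 10^-9) = 16.78 million years.

16.78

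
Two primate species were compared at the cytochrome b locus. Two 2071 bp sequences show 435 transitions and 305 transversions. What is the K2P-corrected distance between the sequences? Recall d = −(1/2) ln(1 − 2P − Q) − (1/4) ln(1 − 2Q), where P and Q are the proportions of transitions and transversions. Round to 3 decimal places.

0.506

P = 435/2071 ≈ 0.210043 and Q = 305/2071 ≈ 0.147272.
Under the Kimura two-parameter model, d = −½ ln(1 − 2P − Q) − ¼ ln(1 − 2Q).
1 − 2P − Q = 0.432642, giving −½ ln(0.432642) = 0.418922.
1 − 2Q = 0.705456, giving −¼ ln(0.705456) = 0.087228.
d = 0.418922 + 0.087228 = 0.506150.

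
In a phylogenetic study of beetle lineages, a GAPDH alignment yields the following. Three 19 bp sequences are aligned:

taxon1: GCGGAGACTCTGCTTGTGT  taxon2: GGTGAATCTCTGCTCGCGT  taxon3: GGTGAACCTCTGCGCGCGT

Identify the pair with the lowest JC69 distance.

taxon1–taxon2: 6/19 differ, p = 0.316, d = 0.410.
taxon1–taxon3: 7/19 differ, p = 0.368, d = 0.507.
taxon2–taxon3: 2/19 differ, p = 0.105, d = 0.113.
The smallest distance is between taxon2 and taxon3.

taxon2 and taxon3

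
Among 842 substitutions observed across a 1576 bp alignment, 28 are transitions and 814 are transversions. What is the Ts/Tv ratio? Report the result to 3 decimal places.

R = 28/814 = 0.034398… ≈ 0.034 (to 3 d.p.).

0.034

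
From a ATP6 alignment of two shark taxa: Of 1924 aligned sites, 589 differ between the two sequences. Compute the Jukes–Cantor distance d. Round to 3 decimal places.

p = 589/1924 ≈ 0.306133.
d = −(3/4) ln(1 − 4p/3) = −0.75 ln(1 − 0.408177) = −0.75 ln(0.591823)
  = −0.75 × (-0.524548) = 0.393411 substitutions/site.

0.393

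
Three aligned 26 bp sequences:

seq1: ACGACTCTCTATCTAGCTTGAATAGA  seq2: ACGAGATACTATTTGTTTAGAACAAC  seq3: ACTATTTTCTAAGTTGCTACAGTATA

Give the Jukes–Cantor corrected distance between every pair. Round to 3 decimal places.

seq1–seq2: 12/26 sites differ → p ≈ 0.461538, d = −0.75 ln(1 − 0.615384) = 0.716632 ≈ 0.717.
seq1–seq3: 10/26 sites differ → p ≈ 0.384615, d = −0.75 ln(1 − 0.51282) = 0.539341 ≈ 0.539.
seq2–seq3: 14/26 sites differ → p ≈ 0.538462, d = −0.75 ln(1 − 0.717949) = 0.949251 ≈ 0.949.

d(seq1,seq2) = 0.717, d(seq1,seq3) = 0.539, d(seq2,seq3) = 0.949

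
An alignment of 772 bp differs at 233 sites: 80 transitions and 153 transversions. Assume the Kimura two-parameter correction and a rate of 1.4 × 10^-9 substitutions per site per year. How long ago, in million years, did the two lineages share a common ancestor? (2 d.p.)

P = 80/772 ≈ 0.103627 and Q = 153/772 ≈ 0.198187.
Under the Kimura two-parameter model, d = −½ ln(1 − 2P − Q) − ¼ ln(1 − 2Q).
1 − 2P − Q = 0.594559, giving −½ ln(0.594559) = 0.259968.
1 − 2Q = 0.603626, giving −¼ ln(0.603626) = 0.126200.
d = 0.259968 + 0.126200 = 0.386168.
Under a molecular clock d = 2μt, so t = d/(2μ) = 0.386168 / (2 × 1.4 × 10^-9) = 137.92 million years.

137.92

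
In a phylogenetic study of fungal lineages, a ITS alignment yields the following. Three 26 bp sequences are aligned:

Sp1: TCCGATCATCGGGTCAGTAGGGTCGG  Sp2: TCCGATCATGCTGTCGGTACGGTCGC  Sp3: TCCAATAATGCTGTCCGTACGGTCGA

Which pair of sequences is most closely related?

Sp2 and Sp3

Sp1–Sp2: 6/26 differ, p = 0.231, d = 0.276.
Sp1–Sp3: 8/26 differ, p = 0.308, d = 0.396.
Sp2–Sp3: 4/26 differ, p = 0.154, d = 0.172.
The smallest distance is between Sp2 and Sp3.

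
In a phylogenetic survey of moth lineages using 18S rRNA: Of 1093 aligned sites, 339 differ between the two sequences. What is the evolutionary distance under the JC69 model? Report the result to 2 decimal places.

0.40

p = 339/1093 ≈ 0.310156.
d = −(3/4) ln(1 − 4p/3) = −0.75 ln(1 − 0.413541) = −0.75 ln(0.586459)
  = −0.75 × (-0.533653) = 0.400240 substitutions/site.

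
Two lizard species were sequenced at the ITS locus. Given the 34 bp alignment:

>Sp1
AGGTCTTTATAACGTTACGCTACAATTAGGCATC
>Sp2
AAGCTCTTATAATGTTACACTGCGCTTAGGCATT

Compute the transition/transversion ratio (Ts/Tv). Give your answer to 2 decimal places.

9.00

Transitions are A↔G and C↔T; transversions are all other mismatches.
Transitions: 9. Transversions: 1.
R = 9/1 = 9.00.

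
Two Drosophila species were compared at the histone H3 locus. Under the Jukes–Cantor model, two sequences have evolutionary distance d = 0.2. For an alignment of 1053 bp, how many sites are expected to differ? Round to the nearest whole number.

185

Invert JC69: p = (3/4)(1 − e^(−4d/3)) = 0.75 × (1 − e^(-0.266667)) = 0.75 × (1 − 0.765928) = 0.175554.
Expected differing sites = pL ≈ 0.175554 × 1053 = 184.858362 ≈ 185.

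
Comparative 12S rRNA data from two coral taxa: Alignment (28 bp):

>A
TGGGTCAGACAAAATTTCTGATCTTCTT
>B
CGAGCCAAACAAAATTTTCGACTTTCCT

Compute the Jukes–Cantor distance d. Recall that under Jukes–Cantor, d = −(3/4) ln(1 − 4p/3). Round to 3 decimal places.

0.420

The sequences differ at 9 of 28 sites (1, 3, 5, 8, 18, 19, 22, 23, 27), so p = 9/28 ≈ 0.321429.
d = −(3/4) ln(1 − 4p/3) = −0.75 ln(1 − 0.428572) = −0.75 ln(0.571428)
  = −0.75 × (-0.559617) = 0.419713 substitutions/site.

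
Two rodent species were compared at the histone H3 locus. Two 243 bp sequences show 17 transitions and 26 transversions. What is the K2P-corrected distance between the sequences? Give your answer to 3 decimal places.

0.202

P = 17/243 ≈ 0.069959 and Q = 26/243 ≈ 0.106996.
Under the Kimura two-parameter model, d = −½ ln(1 − 2P − Q) − ¼ ln(1 − 2Q).
1 − 2P − Q = 0.753086, giving −½ ln(0.753086) = 0.141788.
1 − 2Q = 0.786008, giving −¼ ln(0.786008) = 0.060197.
d = 0.141788 + 0.060197 = 0.201985.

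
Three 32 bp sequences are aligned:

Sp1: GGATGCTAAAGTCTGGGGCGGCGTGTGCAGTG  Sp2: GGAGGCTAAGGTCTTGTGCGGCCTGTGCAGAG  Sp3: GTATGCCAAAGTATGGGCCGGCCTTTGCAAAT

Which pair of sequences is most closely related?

Sp1 and Sp2

Sp1–Sp2: 6/32 differ, p = 0.188, d = 0.216.
Sp1–Sp3: 9/32 differ, p = 0.281, d = 0.353.
Sp2–Sp3: 11/32 differ, p = 0.344, d = 0.460.
The smallest distance is between Sp1 and Sp2.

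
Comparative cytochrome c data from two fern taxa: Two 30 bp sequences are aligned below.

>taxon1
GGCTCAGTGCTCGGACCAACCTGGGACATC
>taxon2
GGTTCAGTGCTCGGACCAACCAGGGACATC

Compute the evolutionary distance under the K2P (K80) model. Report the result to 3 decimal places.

0.070

Of 30 sites, 1 differences are transitions and 1 are transversions, so P = 1/30 ≈ 0.033333 and Q = 1/30 ≈ 0.033333.
Under the Kimura two-parameter model, d = −½ ln(1 − 2P − Q) − ¼ ln(1 − 2Q).
1 − 2P − Q = 0.900001, giving −½ ln(0.900001) = 0.052680.
1 − 2Q = 0.933334, giving −¼ ln(0.933334) = 0.017248.
d = 0.052680 + 0.017248 = 0.069928.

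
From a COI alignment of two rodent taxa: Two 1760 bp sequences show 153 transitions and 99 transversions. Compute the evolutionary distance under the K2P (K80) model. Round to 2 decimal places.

P = 153/1760 ≈ 0.086932 and Q = 99/1760 = 0.05625.
Under the Kimura two-parameter model, d = −½ ln(1 − 2P − Q) − ¼ ln(1 − 2Q).
1 − 2P − Q = 0.769886, giving −½ ln(0.769886) = 0.130756.
1 − 2Q = 0.8875, giving −¼ ln(0.8875) = 0.029837.
d = 0.130756 + 0.029837 = 0.160593.

0.16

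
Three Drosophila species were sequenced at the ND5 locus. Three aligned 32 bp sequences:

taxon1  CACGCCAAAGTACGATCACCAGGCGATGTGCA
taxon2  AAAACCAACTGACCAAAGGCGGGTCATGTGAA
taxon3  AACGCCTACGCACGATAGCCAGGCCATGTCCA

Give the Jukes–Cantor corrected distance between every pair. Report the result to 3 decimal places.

taxon1–taxon2: 15/32 sites differ → p = 0.46875, d = −0.75 ln(1 − 0.625) = 0.735622 ≈ 0.736.
taxon1–taxon3: 8/32 sites differ → p = 0.25, d = −0.75 ln(1 − 0.333333) = 0.304098 ≈ 0.304.
taxon2–taxon3: 12/32 sites differ → p = 0.375, d = −0.75 ln(1 − 0.5) = 0.519860 ≈ 0.520.

d(taxon1,taxon2) = 0.736, d(taxon1,taxon3) = 0.304, d(taxon2,taxon3) = 0.520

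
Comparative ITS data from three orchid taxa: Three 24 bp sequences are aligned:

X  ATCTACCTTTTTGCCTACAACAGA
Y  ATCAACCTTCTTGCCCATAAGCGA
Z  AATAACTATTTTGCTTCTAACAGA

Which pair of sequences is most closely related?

X and Y

X–Y: 6/24 differ, p = 0.250, d = 0.304.
X–Z: 8/24 differ, p = 0.333, d = 0.441.
Y–Z: 10/24 differ, p = 0.417, d = 0.608.
The smallest distance is between X and Y.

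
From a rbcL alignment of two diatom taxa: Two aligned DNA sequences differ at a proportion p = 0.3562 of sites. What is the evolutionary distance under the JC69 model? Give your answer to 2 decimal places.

0.48

d = −(3/4) ln(1 − 4p/3) = −0.75 ln(1 − 0.474933) = −0.75 ln(0.525067)
  = −0.75 × (-0.644229) = 0.483172 substitutions/site.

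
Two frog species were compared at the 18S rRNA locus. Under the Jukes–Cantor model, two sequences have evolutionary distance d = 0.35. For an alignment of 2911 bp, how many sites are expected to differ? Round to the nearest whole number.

Invert JC69: p = (3/4)(1 − e^(−4d/3)) = 0.75 × (1 − e^(-0.466667)) = 0.75 × (1 − 0.627089) = 0.279683.
Expected differing sites = pL ≈ 0.279683 × 2911 = 814.157213 ≈ 814.

814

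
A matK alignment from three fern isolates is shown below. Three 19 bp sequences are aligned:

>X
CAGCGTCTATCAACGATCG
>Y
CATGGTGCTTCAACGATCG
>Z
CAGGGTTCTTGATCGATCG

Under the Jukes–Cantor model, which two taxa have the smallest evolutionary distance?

Y and Z

X–Y: 5/19 differ, p = 0.263, d = 0.324.
X–Z: 6/19 differ, p = 0.316, d = 0.410.
Y–Z: 4/19 differ, p = 0.211, d = 0.247.
The smallest distance is between Y and Z.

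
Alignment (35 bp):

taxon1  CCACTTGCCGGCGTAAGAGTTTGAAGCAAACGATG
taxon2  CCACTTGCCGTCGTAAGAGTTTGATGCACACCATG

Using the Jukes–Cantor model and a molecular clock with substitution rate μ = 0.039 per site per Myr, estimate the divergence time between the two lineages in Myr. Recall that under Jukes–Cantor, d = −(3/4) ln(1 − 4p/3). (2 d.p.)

1.59

The sequences differ at 4 of 35 sites (11, 25, 29, 32), so p = 4/35 ≈ 0.114286.
d = −(3/4) ln(1 − 4p/3) = −0.75 ln(1 − 0.152381) = −0.75 ln(0.847619)
  = −0.75 × (-0.165324) = 0.123993 substitutions/site.
Under a molecular clock d = 2μt, so t = d/(2μ) = 0.123993 / (2 × 0.039) = 1.59 Myr.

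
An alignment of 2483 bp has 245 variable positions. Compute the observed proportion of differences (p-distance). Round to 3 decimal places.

p = 245/2483 = 0.098670… ≈ 0.099 (to 3 d.p.).

0.099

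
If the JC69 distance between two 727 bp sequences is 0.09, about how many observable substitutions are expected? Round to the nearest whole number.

Invert JC69: p = (3/4)(1 − e^(−4d/3)) = 0.75 × (1 − e^(-0.12)) = 0.75 × (1 − 0.886920) = 0.084810.
Expected differing sites = pL ≈ 0.084810 × 727 = 61.65687 ≈ 62.

62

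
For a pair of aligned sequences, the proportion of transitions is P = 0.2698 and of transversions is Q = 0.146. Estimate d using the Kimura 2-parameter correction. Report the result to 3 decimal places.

Under the Kimura two-parameter model, d = −½ ln(1 − 2P − Q) − ¼ ln(1 − 2Q).
1 − 2P − Q = 0.3144, giving −½ ln(0.3144) = 0.578545.
1 − 2Q = 0.708, giving −¼ ln(0.708) = 0.086328.
d = 0.578545 + 0.086328 = 0.664873.

0.665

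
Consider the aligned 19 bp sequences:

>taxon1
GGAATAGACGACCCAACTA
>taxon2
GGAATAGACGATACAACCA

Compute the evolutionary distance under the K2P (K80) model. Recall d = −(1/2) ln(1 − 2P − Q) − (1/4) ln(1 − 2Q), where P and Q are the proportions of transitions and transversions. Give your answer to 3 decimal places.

0.180

Of 19 sites, 2 differences are transitions and 1 are transversions, so P = 2/19 ≈ 0.105263 and Q = 1/19 ≈ 0.052632.
Under the Kimura two-parameter model, d = −½ ln(1 − 2P − Q) − ¼ ln(1 − 2Q).
1 − 2P − Q = 0.736842, giving −½ ln(0.736842) = 0.152691.
1 − 2Q = 0.894736, giving −¼ ln(0.894736) = 0.027807.
d = 0.152691 + 0.027807 = 0.180498.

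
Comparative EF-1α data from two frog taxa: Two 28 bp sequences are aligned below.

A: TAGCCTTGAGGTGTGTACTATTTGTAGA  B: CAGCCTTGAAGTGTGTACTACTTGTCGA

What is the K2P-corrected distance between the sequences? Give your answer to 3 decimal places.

Of 28 sites, 3 differences are transitions and 1 are transversions, so P = 3/28 ≈ 0.107143 and Q = 1/28 ≈ 0.035714.
Under the Kimura two-parameter model, d = −½ ln(1 − 2P − Q) − ¼ ln(1 − 2Q).
1 − 2P − Q = 0.75, giving −½ ln(0.75) = 0.143841.
1 − 2Q = 0.928572, giving −¼ ln(0.928572) = 0.018527.
d = 0.143841 + 0.018527 = 0.162368.

0.162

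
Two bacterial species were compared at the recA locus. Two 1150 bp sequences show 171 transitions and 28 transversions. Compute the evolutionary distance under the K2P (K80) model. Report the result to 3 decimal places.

P = 171/1150 ≈ 0.148696 and Q = 28/1150 ≈ 0.024348.
Under the Kimura two-parameter model, d = −½ ln(1 − 2P − Q) − ¼ ln(1 − 2Q).
1 − 2P − Q = 0.67826, giving −½ ln(0.67826) = 0.194112.
1 − 2Q = 0.951304, giving −¼ ln(0.951304) = 0.012480.
d = 0.194112 + 0.012480 = 0.206592.

0.207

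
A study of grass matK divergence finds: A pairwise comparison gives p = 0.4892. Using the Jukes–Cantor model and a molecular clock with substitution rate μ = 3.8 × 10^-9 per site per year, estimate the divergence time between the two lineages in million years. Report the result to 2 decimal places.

104.24

d = −(3/4) ln(1 − 4p/3) = −0.75 ln(1 − 0.652267) = −0.75 ln(0.347733)
  = −0.75 × (-1.056320) = 0.792240 substitutions/site.
Under a molecular clock d = 2μt, so t = d/(2μ) = 0.792240 / (2 × 3.8 × 10^-9) = 104.24 million years.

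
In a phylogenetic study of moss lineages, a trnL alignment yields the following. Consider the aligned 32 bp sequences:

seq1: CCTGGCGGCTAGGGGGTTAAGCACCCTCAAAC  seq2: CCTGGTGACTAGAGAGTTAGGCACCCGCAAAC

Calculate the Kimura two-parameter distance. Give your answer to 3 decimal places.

Of 32 sites, 5 differences are transitions and 1 are transversions, so P = 5/32 = 0.15625 and Q = 1/32 = 0.03125.
Under the Kimura two-parameter model, d = −½ ln(1 − 2P − Q) − ¼ ln(1 − 2Q).
1 − 2P − Q = 0.65625, giving −½ ln(0.65625) = 0.210607.
1 − 2Q = 0.9375, giving −¼ ln(0.9375) = 0.016135.
d = 0.210607 + 0.016135 = 0.226742.

0.227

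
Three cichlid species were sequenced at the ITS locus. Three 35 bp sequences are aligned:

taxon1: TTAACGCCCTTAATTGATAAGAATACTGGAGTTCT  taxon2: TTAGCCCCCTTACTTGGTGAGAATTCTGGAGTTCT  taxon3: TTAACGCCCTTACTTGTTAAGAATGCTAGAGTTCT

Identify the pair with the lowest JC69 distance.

taxon1–taxon2: 6/35 differ, p = 0.171, d = 0.195.
taxon1–taxon3: 4/35 differ, p = 0.114, d = 0.124.
taxon2–taxon3: 6/35 differ, p = 0.171, d = 0.195.
The smallest distance is between taxon1 and taxon3.

taxon1 and taxon3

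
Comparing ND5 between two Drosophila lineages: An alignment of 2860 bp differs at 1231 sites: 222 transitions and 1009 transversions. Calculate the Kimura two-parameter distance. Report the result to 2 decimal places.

0.66

P = 222/2860 ≈ 0.077622 and Q = 1009/2860 ≈ 0.352797.
Under the Kimura two-parameter model, d = −½ ln(1 − 2P − Q) − ¼ ln(1 − 2Q).
1 − 2P − Q = 0.491959, giving −½ ln(0.491959) = 0.354680.
1 − 2Q = 0.294406, giving −¼ ln(0.294406) = 0.305699.
d = 0.354680 + 0.305699 = 0.660379.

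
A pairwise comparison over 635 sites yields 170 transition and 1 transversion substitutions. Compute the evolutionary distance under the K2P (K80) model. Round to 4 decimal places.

P = 170/635 ≈ 0.267717 and Q = 1/635 ≈ 0.001575.
Under the Kimura two-parameter model, d = −½ ln(1 − 2P − Q) − ¼ ln(1 − 2Q).
1 − 2P − Q = 0.462991, giving −½ ln(0.462991) = 0.385024.
1 − 2Q = 0.99685, giving −¼ ln(0.99685) = 0.000789.
d = 0.385024 + 0.000789 = 0.385813.

0.3858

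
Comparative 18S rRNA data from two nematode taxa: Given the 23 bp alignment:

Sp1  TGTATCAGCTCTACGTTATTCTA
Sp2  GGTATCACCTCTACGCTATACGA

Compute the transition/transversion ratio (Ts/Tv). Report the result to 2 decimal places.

0.25

Transitions are A↔G and C↔T; transversions are all other mismatches.
Transitions: 1. Transversions: 4.
R = 1/4 = 0.25.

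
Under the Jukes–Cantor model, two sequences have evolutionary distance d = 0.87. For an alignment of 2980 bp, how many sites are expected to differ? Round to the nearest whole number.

1534

Invert JC69: p = (3/4)(1 − e^(−4d/3)) = 0.75 × (1 − e^(-1.16)) = 0.75 × (1 − 0.313486) = 0.514886.
Expected differing sites = pL ≈ 0.514886 × 2980 = 1534.36028 ≈ 1534.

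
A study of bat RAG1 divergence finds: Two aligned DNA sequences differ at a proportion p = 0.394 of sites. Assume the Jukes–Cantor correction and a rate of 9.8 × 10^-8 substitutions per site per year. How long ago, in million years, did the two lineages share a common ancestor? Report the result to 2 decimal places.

2.85

d = −(3/4) ln(1 − 4p/3) = −0.75 ln(1 − 0.525333) = −0.75 ln(0.474667)
  = −0.75 × (-0.745142) = 0.558857 substitutions/site.
Under a molecular clock d = 2μt, so t = d/(2μ) = 0.558857 / (2 × 9.8 × 10^-8) = 2.85 million years.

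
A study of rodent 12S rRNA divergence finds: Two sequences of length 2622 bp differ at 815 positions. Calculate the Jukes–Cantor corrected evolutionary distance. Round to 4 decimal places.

0.4014

p = 815/2622 ≈ 0.310831.
d = −(3/4) ln(1 − 4p/3) = −0.75 ln(1 − 0.414441) = −0.75 ln(0.585559)
  = −0.75 × (-0.535188) = 0.401391 substitutions/site.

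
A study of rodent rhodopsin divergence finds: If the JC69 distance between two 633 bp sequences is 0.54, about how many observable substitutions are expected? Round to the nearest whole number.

Invert JC69: p = (3/4)(1 − e^(−4d/3)) = 0.75 × (1 − e^(-0.72)) = 0.75 × (1 − 0.486752) = 0.384936.
Expected differing sites = pL ≈ 0.384936 × 633 = 243.664488 ≈ 244.

244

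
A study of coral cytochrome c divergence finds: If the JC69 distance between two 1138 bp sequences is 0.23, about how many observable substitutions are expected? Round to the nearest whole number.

225

Invert JC69: p = (3/4)(1 − e^(−4d/3)) = 0.75 × (1 − e^(-0.306667)) = 0.75 × (1 − 0.735896) = 0.198078.
Expected differing sites = pL ≈ 0.198078 × 1138 = 225.412764 ≈ 225.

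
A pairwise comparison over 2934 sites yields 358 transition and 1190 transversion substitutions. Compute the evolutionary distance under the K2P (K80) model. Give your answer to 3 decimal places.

0.941

P = 358/2934 ≈ 0.122018 and Q = 1190/2934 ≈ 0.40559.
Under the Kimura two-parameter model, d = −½ ln(1 − 2P − Q) − ¼ ln(1 − 2Q).
1 − 2P − Q = 0.350374, giving −½ ln(0.350374) = 0.524377.
1 − 2Q = 0.18882, giving −¼ ln(0.18882) = 0.416740.
d = 0.524377 + 0.416740 = 0.941117.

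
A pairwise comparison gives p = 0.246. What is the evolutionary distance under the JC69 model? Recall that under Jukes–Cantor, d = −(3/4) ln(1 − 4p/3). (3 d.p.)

d = −(3/4) ln(1 − 4p/3) = −0.75 ln(1 − 0.328) = −0.75 ln(0.672)
  = −0.75 × (-0.397497) = 0.298123 substitutions/site.

0.298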